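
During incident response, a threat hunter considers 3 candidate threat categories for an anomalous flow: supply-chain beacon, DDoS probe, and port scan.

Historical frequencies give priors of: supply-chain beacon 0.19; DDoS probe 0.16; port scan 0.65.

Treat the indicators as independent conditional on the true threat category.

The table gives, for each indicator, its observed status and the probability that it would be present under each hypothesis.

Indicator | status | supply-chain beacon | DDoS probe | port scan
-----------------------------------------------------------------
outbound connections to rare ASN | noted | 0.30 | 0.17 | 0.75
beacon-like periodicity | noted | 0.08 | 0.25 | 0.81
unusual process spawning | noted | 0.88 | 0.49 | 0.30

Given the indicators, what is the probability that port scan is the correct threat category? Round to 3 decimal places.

0.942

By Bayes' rule with conditional independence, the unnormalized weight for each hypothesis is prior × ∏ likelihoods:
  supply-chain beacon: 0.19 × 0.30 × 0.08 × 0.88 = 0.0040128
  DDoS probe: 0.16 × 0.17 × 0.25 × 0.49 = 0.003332
  port scan: 0.65 × 0.75 × 0.81 × 0.30 = 0.11846
The unnormalized weights sum to 0.12581.
P(port scan | evidence) = 0.11846 / 0.12581 ≈ 0.942.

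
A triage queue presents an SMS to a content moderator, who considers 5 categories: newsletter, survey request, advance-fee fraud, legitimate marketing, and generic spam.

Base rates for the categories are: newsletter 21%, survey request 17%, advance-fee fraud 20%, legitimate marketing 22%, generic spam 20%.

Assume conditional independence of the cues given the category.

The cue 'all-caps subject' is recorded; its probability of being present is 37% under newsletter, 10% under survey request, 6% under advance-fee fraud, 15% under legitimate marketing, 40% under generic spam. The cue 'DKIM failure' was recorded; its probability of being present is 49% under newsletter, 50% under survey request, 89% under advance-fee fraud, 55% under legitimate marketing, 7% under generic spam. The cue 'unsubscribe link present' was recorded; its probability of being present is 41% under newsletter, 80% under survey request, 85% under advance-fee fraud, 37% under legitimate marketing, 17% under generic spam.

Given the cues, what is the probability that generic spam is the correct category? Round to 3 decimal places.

0.024

By Bayes' rule with conditional independence, the unnormalized weight for each hypothesis is prior × ∏ likelihoods:
  newsletter: 0.21 × 0.37 × 0.49 × 0.41 = 0.01561
  survey request: 0.17 × 0.10 × 0.50 × 0.80 = 0.0068
  advance-fee fraud: 0.20 × 0.06 × 0.89 × 0.85 = 0.009078
  legitimate marketing: 0.22 × 0.15 × 0.55 × 0.37 = 0.0067155
  generic spam: 0.20 × 0.40 × 0.07 × 0.17 = 0.000952
Marginal likelihood of the evidence = 0.039155.
P(generic spam | evidence) = 0.000952 / 0.039155 ≈ 0.024.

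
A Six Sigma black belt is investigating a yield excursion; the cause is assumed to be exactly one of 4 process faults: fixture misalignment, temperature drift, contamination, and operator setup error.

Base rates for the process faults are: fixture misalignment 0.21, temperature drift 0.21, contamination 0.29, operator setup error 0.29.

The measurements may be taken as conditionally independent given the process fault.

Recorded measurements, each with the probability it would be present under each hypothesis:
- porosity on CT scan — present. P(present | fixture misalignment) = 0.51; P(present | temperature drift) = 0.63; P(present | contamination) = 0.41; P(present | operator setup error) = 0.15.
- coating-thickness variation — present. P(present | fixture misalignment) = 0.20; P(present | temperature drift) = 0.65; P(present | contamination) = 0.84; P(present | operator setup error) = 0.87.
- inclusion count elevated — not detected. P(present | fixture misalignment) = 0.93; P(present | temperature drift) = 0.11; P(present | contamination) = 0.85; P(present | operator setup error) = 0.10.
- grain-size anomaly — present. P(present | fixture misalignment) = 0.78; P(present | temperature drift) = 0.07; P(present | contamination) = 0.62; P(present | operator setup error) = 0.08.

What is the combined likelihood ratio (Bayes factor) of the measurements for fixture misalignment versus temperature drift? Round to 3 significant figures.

0.218

The Bayes factor is the ratio of the joint likelihoods of the measurement pattern under the two hypotheses (using 1 − P(present | H) for each absent measurement).
  fixture misalignment: 0.51 × 0.20 × (1 − 0.93) × 0.78 = 0.0055692
  temperature drift: 0.63 × 0.65 × (1 − 0.11) × 0.07 = 0.025512
Bayes factor = 0.0055692 / 0.025512 ≈ 0.218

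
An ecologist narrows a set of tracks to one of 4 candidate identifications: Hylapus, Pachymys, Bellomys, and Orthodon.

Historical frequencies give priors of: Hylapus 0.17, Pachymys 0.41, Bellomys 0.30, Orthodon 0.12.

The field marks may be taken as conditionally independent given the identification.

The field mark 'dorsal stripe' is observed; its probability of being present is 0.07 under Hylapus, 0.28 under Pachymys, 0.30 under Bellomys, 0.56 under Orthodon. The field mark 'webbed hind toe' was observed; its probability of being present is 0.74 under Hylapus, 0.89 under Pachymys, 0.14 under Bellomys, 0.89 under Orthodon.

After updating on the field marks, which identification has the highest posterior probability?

Multiply each prior by the joint likelihood of the field mark pattern:
  Hylapus: 0.17 × 0.07 × 0.74 = 0.008806
  Pachymys: 0.41 × 0.28 × 0.89 = 0.10217
  Bellomys: 0.30 × 0.30 × 0.14 = 0.0126
  Orthodon: 0.12 × 0.56 × 0.89 = 0.059808
The unnormalized weights sum to 0.18339.
P(Hylapus | evidence) ≈ 0.008806 / 0.18339 ≈ 0.048
P(Pachymys | evidence) ≈ 0.10217 / 0.18339 ≈ 0.557
P(Bellomys | evidence) ≈ 0.0126 / 0.18339 ≈ 0.069
P(Orthodon | evidence) ≈ 0.059808 / 0.18339 ≈ 0.326
The largest is 0.557, so Pachymys is most probable.

Pachymys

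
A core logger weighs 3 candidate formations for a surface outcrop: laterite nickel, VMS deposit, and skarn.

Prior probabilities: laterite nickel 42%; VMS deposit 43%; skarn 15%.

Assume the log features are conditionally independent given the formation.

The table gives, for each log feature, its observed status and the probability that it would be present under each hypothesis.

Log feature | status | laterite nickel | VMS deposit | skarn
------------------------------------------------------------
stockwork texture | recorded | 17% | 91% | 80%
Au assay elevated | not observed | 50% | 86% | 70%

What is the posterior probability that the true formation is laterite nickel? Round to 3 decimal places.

For each hypothesis, the unnormalized posterior weight is prior × product of the log feature likelihoods (using 1 − P(present | H) for each absent log feature):
  laterite nickel: 0.42 × 0.17 × (1 − 0.50) = 0.0357
  VMS deposit: 0.43 × 0.91 × (1 − 0.86) = 0.054782
  skarn: 0.15 × 0.80 × (1 − 0.70) = 0.036
Normalizing constant Z = 0.0357 + 0.054782 + 0.036 = 0.12648.
P(laterite nickel | evidence) = 0.0357 / 0.12648 ≈ 0.282.

0.282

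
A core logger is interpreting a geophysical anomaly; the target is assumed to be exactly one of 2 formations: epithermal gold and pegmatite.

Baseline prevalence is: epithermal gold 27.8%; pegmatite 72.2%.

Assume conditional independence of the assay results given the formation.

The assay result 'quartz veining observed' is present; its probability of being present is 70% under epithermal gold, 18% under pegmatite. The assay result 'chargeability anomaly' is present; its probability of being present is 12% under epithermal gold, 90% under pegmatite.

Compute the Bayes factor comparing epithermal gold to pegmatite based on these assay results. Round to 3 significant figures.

0.519

Joint likelihood of the assay result pattern under each hypothesis:
  epithermal gold: 0.70 × 0.12 = 0.084
  pegmatite: 0.18 × 0.90 = 0.162
Bayes factor = 0.084 / 0.162 ≈ 0.519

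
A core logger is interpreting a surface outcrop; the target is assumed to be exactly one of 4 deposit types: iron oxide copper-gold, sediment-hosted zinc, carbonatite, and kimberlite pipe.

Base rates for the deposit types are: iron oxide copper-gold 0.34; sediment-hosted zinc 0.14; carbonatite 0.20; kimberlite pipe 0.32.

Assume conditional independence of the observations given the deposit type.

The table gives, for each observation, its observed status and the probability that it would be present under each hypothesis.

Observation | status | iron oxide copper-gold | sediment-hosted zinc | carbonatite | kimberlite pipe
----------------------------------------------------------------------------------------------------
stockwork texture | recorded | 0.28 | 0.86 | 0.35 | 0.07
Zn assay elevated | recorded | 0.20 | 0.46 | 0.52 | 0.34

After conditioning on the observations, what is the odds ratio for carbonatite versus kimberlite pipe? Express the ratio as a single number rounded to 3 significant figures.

Unnormalized posterior weight (prior times the observation likelihoods) for each of the two hypotheses:
  carbonatite: 0.20 × 0.35 × 0.52 = 0.0364
  kimberlite pipe: 0.32 × 0.07 × 0.34 = 0.007616
Posterior odds = 0.0364 / 0.007616 ≈ 4.78.

4.78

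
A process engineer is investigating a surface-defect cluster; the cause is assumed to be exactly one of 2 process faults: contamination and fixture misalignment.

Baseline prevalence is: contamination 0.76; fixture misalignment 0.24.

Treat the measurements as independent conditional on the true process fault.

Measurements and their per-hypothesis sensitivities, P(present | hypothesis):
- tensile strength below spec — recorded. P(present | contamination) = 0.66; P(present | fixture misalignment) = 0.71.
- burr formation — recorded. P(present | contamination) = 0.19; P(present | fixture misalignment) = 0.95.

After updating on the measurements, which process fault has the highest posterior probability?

fixture misalignment

By Bayes' rule with conditional independence, the unnormalized weight for each hypothesis is prior × ∏ likelihoods:
  contamination: 0.76 × 0.66 × 0.19 = 0.095304
  fixture misalignment: 0.24 × 0.71 × 0.95 = 0.16188
Normalizing constant Z = 0.095304 + 0.16188 = 0.25718.
P(contamination | evidence) ≈ 0.095304 / 0.25718 ≈ 0.371
P(fixture misalignment | evidence) ≈ 0.16188 / 0.25718 ≈ 0.629
The largest is 0.629, so fixture misalignment is most probable.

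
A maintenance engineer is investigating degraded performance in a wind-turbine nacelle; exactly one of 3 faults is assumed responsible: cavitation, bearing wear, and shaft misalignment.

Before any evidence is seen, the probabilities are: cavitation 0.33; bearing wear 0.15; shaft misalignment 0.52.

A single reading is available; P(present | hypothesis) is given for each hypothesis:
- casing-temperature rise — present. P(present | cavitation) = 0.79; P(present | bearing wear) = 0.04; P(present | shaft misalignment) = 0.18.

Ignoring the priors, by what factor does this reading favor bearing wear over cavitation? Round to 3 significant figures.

The Bayes factor is the ratio of the two likelihoods.
  bearing wear: 0.04
  cavitation: 0.79
Bayes factor = 0.04 / 0.79 ≈ 0.0506

0.0506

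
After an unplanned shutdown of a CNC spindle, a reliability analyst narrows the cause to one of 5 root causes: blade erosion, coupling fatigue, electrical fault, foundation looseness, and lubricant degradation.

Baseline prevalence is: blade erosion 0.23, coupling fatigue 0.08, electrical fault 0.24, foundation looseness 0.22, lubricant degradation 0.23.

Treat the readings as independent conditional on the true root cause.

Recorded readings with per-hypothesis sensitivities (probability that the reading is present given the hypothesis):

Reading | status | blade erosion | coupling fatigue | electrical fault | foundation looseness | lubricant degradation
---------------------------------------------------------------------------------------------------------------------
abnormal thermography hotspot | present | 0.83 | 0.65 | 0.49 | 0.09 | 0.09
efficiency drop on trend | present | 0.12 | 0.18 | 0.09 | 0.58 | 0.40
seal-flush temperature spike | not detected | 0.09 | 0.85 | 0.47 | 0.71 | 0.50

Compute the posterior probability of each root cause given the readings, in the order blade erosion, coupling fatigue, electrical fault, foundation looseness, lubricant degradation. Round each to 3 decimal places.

0.590, 0.040, 0.159, 0.094, 0.117

Multiply each prior by the joint likelihood of the reading pattern (using 1 − P(present | H) for each absent reading):
  blade erosion: 0.23 × 0.83 × 0.12 × (1 − 0.09) = 0.020846
  coupling fatigue: 0.08 × 0.65 × 0.18 × (1 − 0.85) = 0.001404
  electrical fault: 0.24 × 0.49 × 0.09 × (1 − 0.47) = 0.0056095
  foundation looseness: 0.22 × 0.09 × 0.58 × (1 − 0.71) = 0.0033304
  lubricant degradation: 0.23 × 0.09 × 0.40 × (1 − 0.50) = 0.00414
The unnormalized weights sum to 0.03533.
P(blade erosion | evidence) = 0.020846 / 0.03533 ≈ 0.590
P(coupling fatigue | evidence) = 0.001404 / 0.03533 ≈ 0.040
P(electrical fault | evidence) = 0.0056095 / 0.03533 ≈ 0.159
P(foundation looseness | evidence) = 0.0033304 / 0.03533 ≈ 0.094
P(lubricant degradation | evidence) = 0.00414 / 0.03533 ≈ 0.117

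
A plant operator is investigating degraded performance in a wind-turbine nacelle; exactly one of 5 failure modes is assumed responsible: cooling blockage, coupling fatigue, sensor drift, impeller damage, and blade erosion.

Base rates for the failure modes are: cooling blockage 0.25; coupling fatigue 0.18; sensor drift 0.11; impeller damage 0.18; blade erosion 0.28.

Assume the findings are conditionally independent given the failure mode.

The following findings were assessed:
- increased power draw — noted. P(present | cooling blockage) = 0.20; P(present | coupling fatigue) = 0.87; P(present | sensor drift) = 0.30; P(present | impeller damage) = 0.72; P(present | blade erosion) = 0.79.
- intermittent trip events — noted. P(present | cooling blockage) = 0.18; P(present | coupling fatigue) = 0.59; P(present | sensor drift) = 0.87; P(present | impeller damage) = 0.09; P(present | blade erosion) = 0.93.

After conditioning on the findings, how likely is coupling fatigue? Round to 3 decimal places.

0.266

By Bayes' rule with conditional independence, the unnormalized weight for each hypothesis is prior × ∏ likelihoods:
  cooling blockage: 0.25 × 0.20 × 0.18 = 0.009
  coupling fatigue: 0.18 × 0.87 × 0.59 = 0.092394
  sensor drift: 0.11 × 0.30 × 0.87 = 0.02871
  impeller damage: 0.18 × 0.72 × 0.09 = 0.011664
  blade erosion: 0.28 × 0.79 × 0.93 = 0.20572
Marginal likelihood of the evidence = 0.34748.
P(coupling fatigue | evidence) = 0.092394 / 0.34748 ≈ 0.266.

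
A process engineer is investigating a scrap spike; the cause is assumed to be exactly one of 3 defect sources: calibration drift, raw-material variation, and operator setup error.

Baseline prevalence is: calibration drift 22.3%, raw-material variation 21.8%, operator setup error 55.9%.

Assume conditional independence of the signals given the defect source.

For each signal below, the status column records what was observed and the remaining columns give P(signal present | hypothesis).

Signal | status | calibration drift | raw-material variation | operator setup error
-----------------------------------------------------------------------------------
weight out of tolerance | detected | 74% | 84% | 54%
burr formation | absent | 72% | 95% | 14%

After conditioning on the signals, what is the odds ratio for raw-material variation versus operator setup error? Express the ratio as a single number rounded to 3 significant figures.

0.0353

Unnormalized posterior weight (prior times the signal likelihoods) for each of the two hypotheses (using 1 − P(present | H) for each absent signal):
  raw-material variation: 0.218 × 0.84 × (1 − 0.95) = 0.009156
  operator setup error: 0.559 × 0.54 × (1 − 0.14) = 0.2596
Posterior odds = 0.009156 / 0.2596 ≈ 0.0353.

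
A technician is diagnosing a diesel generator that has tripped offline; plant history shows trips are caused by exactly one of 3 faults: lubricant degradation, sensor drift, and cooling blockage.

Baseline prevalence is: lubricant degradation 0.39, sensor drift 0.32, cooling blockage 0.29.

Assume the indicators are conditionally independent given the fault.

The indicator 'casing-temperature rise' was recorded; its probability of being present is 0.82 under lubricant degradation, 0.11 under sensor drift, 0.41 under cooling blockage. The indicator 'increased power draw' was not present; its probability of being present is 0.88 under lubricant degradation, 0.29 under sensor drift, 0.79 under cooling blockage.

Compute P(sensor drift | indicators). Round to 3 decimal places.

0.283

For each hypothesis, the unnormalized posterior weight is prior × product of the indicator likelihoods (using 1 − P(present | H) for each absent indicator):
  lubricant degradation: 0.39 × 0.82 × (1 − 0.88) = 0.038376
  sensor drift: 0.32 × 0.11 × (1 − 0.29) = 0.024992
  cooling blockage: 0.29 × 0.41 × (1 − 0.79) = 0.024969
The unnormalized weights sum to 0.088337.
P(sensor drift | evidence) = 0.024992 / 0.088337 ≈ 0.283.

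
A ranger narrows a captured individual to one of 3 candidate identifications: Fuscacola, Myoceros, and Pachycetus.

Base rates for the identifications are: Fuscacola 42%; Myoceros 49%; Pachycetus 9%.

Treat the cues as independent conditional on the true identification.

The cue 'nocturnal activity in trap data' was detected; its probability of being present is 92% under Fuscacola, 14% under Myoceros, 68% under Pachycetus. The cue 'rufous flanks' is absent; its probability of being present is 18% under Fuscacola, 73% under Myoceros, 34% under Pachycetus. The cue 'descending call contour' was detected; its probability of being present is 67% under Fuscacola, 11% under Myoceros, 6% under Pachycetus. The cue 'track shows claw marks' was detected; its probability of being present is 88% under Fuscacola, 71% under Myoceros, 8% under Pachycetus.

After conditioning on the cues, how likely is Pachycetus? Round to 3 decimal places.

Multiply each prior by the joint likelihood of the cue pattern (using 1 − P(present | H) for each absent cue):
  Fuscacola: 0.42 × 0.92 × (1 − 0.18) × 0.67 × 0.88 = 0.18681
  Myoceros: 0.49 × 0.14 × (1 − 0.73) × 0.11 × 0.71 = 0.0014466
  Pachycetus: 0.09 × 0.68 × (1 − 0.34) × 0.06 × 0.08 = 0.00019388
Normalizing constant Z = 0.18681 + 0.0014466 + 0.00019388 = 0.18845.
P(Pachycetus | evidence) = 0.00019388 / 0.18845 ≈ 0.001.

0.001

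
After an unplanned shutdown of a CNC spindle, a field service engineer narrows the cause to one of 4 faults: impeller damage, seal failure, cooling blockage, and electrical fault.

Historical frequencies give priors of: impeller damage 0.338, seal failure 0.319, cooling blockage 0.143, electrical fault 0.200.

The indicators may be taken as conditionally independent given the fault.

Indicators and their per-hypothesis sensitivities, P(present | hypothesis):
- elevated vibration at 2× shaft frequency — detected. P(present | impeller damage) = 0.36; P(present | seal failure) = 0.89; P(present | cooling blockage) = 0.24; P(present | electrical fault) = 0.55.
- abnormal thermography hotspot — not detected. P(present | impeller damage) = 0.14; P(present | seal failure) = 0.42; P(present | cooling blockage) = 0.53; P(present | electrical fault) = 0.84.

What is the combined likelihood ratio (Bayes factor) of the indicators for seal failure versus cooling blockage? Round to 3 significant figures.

Joint likelihood of the indicator pattern under each hypothesis (using 1 − P(present | H) for each absent indicator):
  seal failure: 0.89 × (1 − 0.42) = 0.5162
  cooling blockage: 0.24 × (1 − 0.53) = 0.1128
Bayes factor = 0.5162 / 0.1128 ≈ 4.58

4.58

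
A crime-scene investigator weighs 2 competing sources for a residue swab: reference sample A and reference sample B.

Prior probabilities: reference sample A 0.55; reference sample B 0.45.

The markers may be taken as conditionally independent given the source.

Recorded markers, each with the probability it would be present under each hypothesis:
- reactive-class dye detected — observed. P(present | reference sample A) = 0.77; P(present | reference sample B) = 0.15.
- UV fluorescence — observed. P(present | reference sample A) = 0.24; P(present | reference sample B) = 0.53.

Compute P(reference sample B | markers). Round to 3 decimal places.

By Bayes' rule with conditional independence, the unnormalized weight for each hypothesis is prior × ∏ likelihoods:
  reference sample A: 0.55 × 0.77 × 0.24 = 0.10164
  reference sample B: 0.45 × 0.15 × 0.53 = 0.035775
The unnormalized weights sum to 0.13742.
P(reference sample B | evidence) = 0.035775 / 0.13742 ≈ 0.260.

0.260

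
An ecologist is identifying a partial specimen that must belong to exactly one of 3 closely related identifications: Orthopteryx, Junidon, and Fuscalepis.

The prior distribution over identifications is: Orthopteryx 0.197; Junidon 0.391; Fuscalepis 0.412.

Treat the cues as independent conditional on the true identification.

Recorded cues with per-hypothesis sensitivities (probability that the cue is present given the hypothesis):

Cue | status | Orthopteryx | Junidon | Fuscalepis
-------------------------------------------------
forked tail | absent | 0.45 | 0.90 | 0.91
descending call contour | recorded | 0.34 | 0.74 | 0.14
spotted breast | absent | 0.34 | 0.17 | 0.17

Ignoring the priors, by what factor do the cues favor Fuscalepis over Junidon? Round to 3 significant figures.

Take the product of per-cue likelihoods under each hypothesis (using 1 − P(present | H) for each absent cue), then divide.
  Fuscalepis: (1 − 0.91) × 0.14 × (1 − 0.17) = 0.010458
  Junidon: (1 − 0.90) × 0.74 × (1 − 0.17) = 0.06142
Bayes factor = 0.010458 / 0.06142 ≈ 0.170

0.170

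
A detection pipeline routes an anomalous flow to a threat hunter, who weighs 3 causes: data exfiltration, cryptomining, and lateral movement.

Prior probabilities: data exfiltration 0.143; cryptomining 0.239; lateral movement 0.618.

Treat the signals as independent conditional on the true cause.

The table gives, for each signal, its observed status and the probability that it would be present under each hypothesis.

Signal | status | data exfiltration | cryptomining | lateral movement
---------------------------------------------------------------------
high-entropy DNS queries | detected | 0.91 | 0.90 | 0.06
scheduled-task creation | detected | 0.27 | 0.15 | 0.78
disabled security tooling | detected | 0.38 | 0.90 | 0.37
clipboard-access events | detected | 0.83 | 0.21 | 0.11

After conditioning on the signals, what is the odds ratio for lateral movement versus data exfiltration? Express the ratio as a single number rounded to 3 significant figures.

Unnormalized posterior weight (prior times the signal likelihoods) for each of the two hypotheses:
  lateral movement: 0.618 × 0.06 × 0.78 × 0.37 × 0.11 = 0.0011771
  data exfiltration: 0.143 × 0.91 × 0.27 × 0.38 × 0.83 = 0.011082
Posterior odds = 0.0011771 / 0.011082 ≈ 0.106.

0.106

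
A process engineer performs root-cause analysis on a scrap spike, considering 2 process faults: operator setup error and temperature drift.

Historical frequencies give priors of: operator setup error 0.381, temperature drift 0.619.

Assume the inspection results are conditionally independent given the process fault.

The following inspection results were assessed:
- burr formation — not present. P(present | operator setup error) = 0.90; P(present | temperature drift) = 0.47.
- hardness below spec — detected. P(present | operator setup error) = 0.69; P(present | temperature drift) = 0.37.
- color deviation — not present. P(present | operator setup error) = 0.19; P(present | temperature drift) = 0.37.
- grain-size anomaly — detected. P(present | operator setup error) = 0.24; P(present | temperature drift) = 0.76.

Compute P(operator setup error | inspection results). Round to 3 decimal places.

0.081

For each hypothesis, the unnormalized posterior weight is prior × product of the inspection result likelihoods (using 1 − P(present | H) for each absent inspection result):
  operator setup error: 0.381 × (1 − 0.90) × 0.69 × (1 − 0.19) × 0.24 = 0.0051106
  temperature drift: 0.619 × (1 − 0.47) × 0.37 × (1 − 0.37) × 0.76 = 0.05812
Normalizing constant Z = 0.0051106 + 0.05812 = 0.06323.
P(operator setup error | evidence) = 0.0051106 / 0.06323 ≈ 0.081.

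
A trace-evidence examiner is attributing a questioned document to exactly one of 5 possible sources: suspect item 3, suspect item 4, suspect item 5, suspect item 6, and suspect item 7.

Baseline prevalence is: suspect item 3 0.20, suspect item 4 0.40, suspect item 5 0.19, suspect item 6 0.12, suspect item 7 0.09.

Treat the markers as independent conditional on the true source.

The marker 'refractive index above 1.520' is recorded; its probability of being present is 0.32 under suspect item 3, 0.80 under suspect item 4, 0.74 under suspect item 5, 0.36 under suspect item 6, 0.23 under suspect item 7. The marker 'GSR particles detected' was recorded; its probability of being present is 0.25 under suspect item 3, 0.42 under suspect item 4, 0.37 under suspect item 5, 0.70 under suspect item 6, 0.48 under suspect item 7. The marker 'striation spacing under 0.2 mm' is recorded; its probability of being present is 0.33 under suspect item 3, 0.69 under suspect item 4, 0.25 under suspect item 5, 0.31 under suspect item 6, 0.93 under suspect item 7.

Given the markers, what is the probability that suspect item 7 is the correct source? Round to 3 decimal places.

Multiply each prior by the joint likelihood of the marker pattern:
  suspect item 3: 0.20 × 0.32 × 0.25 × 0.33 = 0.00528
  suspect item 4: 0.40 × 0.80 × 0.42 × 0.69 = 0.092736
  suspect item 5: 0.19 × 0.74 × 0.37 × 0.25 = 0.013005
  suspect item 6: 0.12 × 0.36 × 0.70 × 0.31 = 0.0093744
  suspect item 7: 0.09 × 0.23 × 0.48 × 0.93 = 0.0092405
Marginal likelihood of the evidence = 0.12964.
P(suspect item 7 | evidence) = 0.0092405 / 0.12964 ≈ 0.071.

0.071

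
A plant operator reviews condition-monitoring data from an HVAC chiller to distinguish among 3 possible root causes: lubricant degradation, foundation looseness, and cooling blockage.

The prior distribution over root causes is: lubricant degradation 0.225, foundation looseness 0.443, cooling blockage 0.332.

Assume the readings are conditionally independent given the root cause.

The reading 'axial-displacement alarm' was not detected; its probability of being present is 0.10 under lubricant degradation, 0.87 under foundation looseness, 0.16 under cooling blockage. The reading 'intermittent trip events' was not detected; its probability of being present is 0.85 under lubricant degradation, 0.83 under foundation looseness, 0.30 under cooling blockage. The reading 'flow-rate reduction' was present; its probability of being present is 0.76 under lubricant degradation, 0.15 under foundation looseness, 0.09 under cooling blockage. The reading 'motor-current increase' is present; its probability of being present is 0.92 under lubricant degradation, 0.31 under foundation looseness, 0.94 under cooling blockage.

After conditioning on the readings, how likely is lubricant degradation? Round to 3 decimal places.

Multiply each prior by the joint likelihood of the reading pattern (using 1 − P(present | H) for each absent reading):
  lubricant degradation: 0.225 × (1 − 0.10) × (1 − 0.85) × 0.76 × 0.92 = 0.021238
  foundation looseness: 0.443 × (1 − 0.87) × (1 − 0.83) × 0.15 × 0.31 = 0.00045525
  cooling blockage: 0.332 × (1 − 0.16) × (1 − 0.30) × 0.09 × 0.94 = 0.016515
Normalizing constant Z = 0.021238 + 0.00045525 + 0.016515 = 0.038209.
P(lubricant degradation | evidence) = 0.021238 / 0.038209 ≈ 0.556.

0.556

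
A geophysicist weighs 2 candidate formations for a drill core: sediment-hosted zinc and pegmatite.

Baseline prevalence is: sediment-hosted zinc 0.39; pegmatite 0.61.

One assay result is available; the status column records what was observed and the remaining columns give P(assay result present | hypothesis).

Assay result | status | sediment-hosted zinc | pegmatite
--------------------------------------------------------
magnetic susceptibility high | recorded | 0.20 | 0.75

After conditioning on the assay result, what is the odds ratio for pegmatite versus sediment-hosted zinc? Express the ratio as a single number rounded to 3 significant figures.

The normalizing constant cancels in an odds ratio, so compute prior × likelihood for the two hypotheses only:
  pegmatite: 0.61 × 0.75 = 0.4575
  sediment-hosted zinc: 0.39 × 0.20 = 0.078
Odds(pegmatite : sediment-hosted zinc) = 0.4575 / 0.078 ≈ 5.87.

5.87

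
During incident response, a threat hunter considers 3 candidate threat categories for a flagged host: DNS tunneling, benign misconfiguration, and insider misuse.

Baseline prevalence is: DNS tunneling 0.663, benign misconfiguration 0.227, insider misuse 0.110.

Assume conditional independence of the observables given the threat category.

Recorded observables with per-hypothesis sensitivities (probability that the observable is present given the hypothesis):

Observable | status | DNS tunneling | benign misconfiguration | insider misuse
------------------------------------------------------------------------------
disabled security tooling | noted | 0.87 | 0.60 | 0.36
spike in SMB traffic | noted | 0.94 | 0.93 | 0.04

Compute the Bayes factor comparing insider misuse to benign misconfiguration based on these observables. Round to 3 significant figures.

0.0258

Joint likelihood of the observable pattern under each hypothesis:
  insider misuse: 0.36 × 0.04 = 0.0144
  benign misconfiguration: 0.60 × 0.93 = 0.558
Bayes factor = 0.0144 / 0.558 ≈ 0.0258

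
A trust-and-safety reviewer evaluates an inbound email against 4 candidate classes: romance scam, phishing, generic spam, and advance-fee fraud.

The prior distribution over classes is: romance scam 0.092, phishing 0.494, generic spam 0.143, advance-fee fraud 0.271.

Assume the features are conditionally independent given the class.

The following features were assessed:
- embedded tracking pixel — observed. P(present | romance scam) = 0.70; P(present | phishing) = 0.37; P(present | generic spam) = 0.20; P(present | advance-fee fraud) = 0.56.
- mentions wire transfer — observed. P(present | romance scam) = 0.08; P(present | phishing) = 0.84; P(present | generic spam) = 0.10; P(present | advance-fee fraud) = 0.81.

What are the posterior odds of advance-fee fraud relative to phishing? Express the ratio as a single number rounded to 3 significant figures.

The normalizing constant cancels in an odds ratio, so compute prior × likelihood for the two hypotheses only:
  advance-fee fraud: 0.271 × 0.56 × 0.81 = 0.12293
  phishing: 0.494 × 0.37 × 0.84 = 0.15354
Posterior odds = 0.12293 / 0.15354 ≈ 0.801.

0.801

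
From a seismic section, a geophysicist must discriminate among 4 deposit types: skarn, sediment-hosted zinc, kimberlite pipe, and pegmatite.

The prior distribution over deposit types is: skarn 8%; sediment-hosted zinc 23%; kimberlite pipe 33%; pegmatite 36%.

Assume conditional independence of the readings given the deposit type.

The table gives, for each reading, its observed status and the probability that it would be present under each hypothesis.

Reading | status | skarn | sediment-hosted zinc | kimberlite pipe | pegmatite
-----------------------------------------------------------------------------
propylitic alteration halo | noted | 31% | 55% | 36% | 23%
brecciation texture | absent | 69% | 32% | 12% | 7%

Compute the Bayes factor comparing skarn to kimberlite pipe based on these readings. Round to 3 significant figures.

0.303

Joint likelihood of the reading pattern under each hypothesis (using 1 − P(present | H) for each absent reading):
  skarn: 0.31 × (1 − 0.69) = 0.0961
  kimberlite pipe: 0.36 × (1 − 0.12) = 0.3168
Bayes factor = 0.0961 / 0.3168 ≈ 0.303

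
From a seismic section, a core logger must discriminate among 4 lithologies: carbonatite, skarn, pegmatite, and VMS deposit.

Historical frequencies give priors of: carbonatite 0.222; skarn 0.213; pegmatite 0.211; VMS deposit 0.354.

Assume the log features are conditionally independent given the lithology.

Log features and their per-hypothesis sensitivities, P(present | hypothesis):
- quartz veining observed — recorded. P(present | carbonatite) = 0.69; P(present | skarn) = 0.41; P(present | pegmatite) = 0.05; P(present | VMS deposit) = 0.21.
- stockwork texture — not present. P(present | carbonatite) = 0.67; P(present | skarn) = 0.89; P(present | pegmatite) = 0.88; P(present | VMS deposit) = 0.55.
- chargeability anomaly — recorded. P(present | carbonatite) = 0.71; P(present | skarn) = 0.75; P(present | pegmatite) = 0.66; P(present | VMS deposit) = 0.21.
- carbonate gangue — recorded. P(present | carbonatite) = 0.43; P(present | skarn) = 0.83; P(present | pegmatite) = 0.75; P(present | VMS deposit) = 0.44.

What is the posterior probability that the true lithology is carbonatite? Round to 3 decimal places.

For each hypothesis, the unnormalized posterior weight is prior × product of the log feature likelihoods (using 1 − P(present | H) for each absent log feature):
  carbonatite: 0.222 × 0.69 × (1 − 0.67) × 0.71 × 0.43 = 0.015433
  skarn: 0.213 × 0.41 × (1 − 0.89) × 0.75 × 0.83 = 0.0059799
  pegmatite: 0.211 × 0.05 × (1 − 0.88) × 0.66 × 0.75 = 0.00062667
  VMS deposit: 0.354 × 0.21 × (1 − 0.55) × 0.21 × 0.44 = 0.0030911
The unnormalized weights sum to 0.02513.
P(carbonatite | evidence) = 0.015433 / 0.02513 ≈ 0.614.

0.614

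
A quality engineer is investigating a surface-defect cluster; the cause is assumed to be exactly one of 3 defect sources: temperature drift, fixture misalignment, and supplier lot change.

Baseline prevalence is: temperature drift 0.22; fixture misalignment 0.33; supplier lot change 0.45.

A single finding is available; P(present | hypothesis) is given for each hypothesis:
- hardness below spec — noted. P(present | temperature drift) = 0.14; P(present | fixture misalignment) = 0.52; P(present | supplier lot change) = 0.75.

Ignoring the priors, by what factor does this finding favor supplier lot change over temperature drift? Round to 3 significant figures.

5.36

Likelihood of this finding under each hypothesis:
  supplier lot change: 0.75
  temperature drift: 0.14
Bayes factor = 0.75 / 0.14 ≈ 5.36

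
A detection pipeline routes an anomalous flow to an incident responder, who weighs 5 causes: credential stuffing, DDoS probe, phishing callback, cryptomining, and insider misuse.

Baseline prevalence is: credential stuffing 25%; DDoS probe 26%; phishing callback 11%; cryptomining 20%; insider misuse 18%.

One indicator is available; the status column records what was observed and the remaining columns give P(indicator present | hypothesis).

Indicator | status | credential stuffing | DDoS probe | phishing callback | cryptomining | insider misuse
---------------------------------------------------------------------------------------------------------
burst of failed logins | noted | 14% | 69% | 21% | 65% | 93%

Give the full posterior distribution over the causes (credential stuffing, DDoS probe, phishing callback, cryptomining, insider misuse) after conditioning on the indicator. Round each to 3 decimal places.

0.065, 0.335, 0.043, 0.243, 0.313

By Bayes' rule, the unnormalized weight for each hypothesis is prior × likelihood:
  credential stuffing: 0.25 × 0.14 = 0.035
  DDoS probe: 0.26 × 0.69 = 0.1794
  phishing callback: 0.11 × 0.21 = 0.0231
  cryptomining: 0.20 × 0.65 = 0.13
  insider misuse: 0.18 × 0.93 = 0.1674
Normalizing constant Z = 0.035 + 0.1794 + 0.0231 + 0.13 + 0.1674 = 0.5349.
P(credential stuffing | evidence) = 0.035 / 0.5349 ≈ 0.065
P(DDoS probe | evidence) = 0.1794 / 0.5349 ≈ 0.335
P(phishing callback | evidence) = 0.0231 / 0.5349 ≈ 0.043
P(cryptomining | evidence) = 0.13 / 0.5349 ≈ 0.243
P(insider misuse | evidence) = 0.1674 / 0.5349 ≈ 0.313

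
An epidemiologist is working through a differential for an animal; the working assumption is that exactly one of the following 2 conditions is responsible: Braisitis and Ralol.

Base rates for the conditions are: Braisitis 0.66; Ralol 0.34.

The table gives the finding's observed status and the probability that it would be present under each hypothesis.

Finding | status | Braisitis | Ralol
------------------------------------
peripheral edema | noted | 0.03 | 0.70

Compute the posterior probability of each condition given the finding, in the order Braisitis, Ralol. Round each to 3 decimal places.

Multiply each prior by the likelihood of the finding:
  Braisitis: 0.66 × 0.03 = 0.0198
  Ralol: 0.34 × 0.70 = 0.238
The unnormalized weights sum to 0.2578.
P(Braisitis | evidence) = 0.0198 / 0.2578 ≈ 0.077
P(Ralol | evidence) = 0.238 / 0.2578 ≈ 0.923

0.077, 0.923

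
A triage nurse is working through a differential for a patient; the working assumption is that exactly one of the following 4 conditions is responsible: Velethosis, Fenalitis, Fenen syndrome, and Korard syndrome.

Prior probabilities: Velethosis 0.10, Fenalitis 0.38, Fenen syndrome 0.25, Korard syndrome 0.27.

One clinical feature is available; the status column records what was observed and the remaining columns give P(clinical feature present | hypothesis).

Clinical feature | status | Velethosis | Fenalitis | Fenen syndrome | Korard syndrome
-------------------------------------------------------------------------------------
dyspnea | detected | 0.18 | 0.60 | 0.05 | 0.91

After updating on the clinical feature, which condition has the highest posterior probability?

Korard syndrome

By Bayes' rule, the unnormalized weight for each hypothesis is prior × likelihood:
  Velethosis: 0.10 × 0.18 = 0.018
  Fenalitis: 0.38 × 0.60 = 0.228
  Fenen syndrome: 0.25 × 0.05 = 0.0125
  Korard syndrome: 0.27 × 0.91 = 0.2457
Normalizing constant Z = 0.018 + 0.228 + 0.0125 + 0.2457 = 0.5042.
P(Velethosis | evidence) ≈ 0.018 / 0.5042 ≈ 0.036
P(Fenalitis | evidence) ≈ 0.228 / 0.5042 ≈ 0.452
P(Fenen syndrome | evidence) ≈ 0.0125 / 0.5042 ≈ 0.025
P(Korard syndrome | evidence) ≈ 0.2457 / 0.5042 ≈ 0.487
The largest is 0.487, so Korard syndrome is most probable.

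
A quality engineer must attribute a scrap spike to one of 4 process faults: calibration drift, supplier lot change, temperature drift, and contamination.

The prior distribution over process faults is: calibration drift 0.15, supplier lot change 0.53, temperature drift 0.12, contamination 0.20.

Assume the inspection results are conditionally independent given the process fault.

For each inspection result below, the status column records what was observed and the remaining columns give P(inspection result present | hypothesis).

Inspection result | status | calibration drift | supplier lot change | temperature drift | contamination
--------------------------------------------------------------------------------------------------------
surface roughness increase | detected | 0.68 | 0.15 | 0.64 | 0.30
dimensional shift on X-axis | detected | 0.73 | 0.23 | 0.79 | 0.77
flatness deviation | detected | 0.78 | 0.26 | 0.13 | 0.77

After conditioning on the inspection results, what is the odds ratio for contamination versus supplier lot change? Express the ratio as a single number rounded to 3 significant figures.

The normalizing constant cancels in an odds ratio, so compute prior × likelihood for the two hypotheses only:
  contamination: 0.20 × 0.30 × 0.77 × 0.77 = 0.035574
  supplier lot change: 0.53 × 0.15 × 0.23 × 0.26 = 0.0047541
Posterior odds = 0.035574 / 0.0047541 ≈ 7.48.

7.48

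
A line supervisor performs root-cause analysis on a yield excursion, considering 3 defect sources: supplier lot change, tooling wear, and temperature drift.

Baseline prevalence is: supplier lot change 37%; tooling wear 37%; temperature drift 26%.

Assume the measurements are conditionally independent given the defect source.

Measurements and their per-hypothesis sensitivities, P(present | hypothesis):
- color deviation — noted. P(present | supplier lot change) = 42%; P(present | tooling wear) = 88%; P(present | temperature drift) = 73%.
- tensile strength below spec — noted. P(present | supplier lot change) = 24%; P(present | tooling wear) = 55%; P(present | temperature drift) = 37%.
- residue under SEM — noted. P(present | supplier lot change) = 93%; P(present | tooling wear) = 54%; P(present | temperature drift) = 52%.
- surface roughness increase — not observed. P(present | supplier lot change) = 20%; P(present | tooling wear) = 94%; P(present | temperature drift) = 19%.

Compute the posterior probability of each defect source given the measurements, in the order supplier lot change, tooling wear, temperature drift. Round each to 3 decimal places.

For each hypothesis, the unnormalized posterior weight is prior × product of the measurement likelihoods (using 1 − P(present | H) for each absent measurement):
  supplier lot change: 0.37 × 0.42 × 0.24 × 0.93 × (1 − 0.20) = 0.027748
  tooling wear: 0.37 × 0.88 × 0.55 × 0.54 × (1 − 0.94) = 0.0058022
  temperature drift: 0.26 × 0.73 × 0.37 × 0.52 × (1 − 0.19) = 0.029579
Normalizing constant Z = 0.027748 + 0.0058022 + 0.029579 = 0.06313.
P(supplier lot change | evidence) = 0.027748 / 0.06313 ≈ 0.440
P(tooling wear | evidence) = 0.0058022 / 0.06313 ≈ 0.092
P(temperature drift | evidence) = 0.029579 / 0.06313 ≈ 0.469

0.440, 0.092, 0.469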